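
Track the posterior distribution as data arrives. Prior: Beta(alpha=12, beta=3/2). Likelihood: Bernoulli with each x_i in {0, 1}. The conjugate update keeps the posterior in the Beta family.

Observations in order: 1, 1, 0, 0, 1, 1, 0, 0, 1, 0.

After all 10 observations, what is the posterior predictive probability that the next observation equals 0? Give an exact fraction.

13/47

obs 1: x=1 → posterior Beta(13, 3/2)
obs 2: x=1 → posterior Beta(14, 3/2)
obs 3: x=0 → posterior Beta(14, 5/2)
obs 4: x=0 → posterior Beta(14, 7/2)
obs 5: x=1 → posterior Beta(15, 7/2)
obs 6: x=1 → posterior Beta(16, 7/2)
obs 7: x=0 → posterior Beta(16, 9/2)
obs 8: x=0 → posterior Beta(16, 11/2)
obs 9: x=1 → posterior Beta(17, 11/2)
obs 10: x=0 → posterior Beta(17, 13/2)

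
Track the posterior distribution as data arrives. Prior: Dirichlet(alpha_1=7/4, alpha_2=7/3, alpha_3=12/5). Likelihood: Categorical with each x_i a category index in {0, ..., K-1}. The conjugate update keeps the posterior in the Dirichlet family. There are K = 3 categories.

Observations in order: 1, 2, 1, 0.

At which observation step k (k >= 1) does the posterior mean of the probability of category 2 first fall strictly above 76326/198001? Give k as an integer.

obs 1: x=1 → posterior Dirichlet(7/4, 10/3, 12/5)
obs 2: x=2 → posterior Dirichlet(7/4, 10/3, 17/5)
obs 3: x=1 → posterior Dirichlet(7/4, 13/3, 17/5)
obs 4: x=0 → posterior Dirichlet(11/4, 13/3, 17/5)

k = 2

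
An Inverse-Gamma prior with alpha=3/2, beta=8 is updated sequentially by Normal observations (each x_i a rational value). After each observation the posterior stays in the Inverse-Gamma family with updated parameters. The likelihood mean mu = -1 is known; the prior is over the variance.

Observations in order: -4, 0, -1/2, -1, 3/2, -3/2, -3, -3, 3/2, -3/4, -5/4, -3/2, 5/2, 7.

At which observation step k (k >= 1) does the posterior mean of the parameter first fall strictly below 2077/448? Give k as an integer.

obs 1: x=-4 → posterior Inverse-Gamma(2, 25/2)
obs 2: x=0 → posterior Inverse-Gamma(5/2, 13)
obs 3: x=-1/2 → posterior Inverse-Gamma(3, 105/8)
obs 4: x=-1 → posterior Inverse-Gamma(7/2, 105/8)
obs 5: x=3/2 → posterior Inverse-Gamma(4, 65/4)
obs 6: x=-3/2 → posterior Inverse-Gamma(9/2, 131/8)
obs 7: x=-3 → posterior Inverse-Gamma(5, 147/8)
obs 8: x=-3 → posterior Inverse-Gamma(11/2, 163/8)
obs 9: x=3/2 → posterior Inverse-Gamma(6, 47/2)
obs 10: x=-3/4 → posterior Inverse-Gamma(13/2, 753/32)
obs 11: x=-5/4 → posterior Inverse-Gamma(7, 377/16)
obs 12: x=-3/2 → posterior Inverse-Gamma(15/2, 379/16)
obs 13: x=5/2 → posterior Inverse-Gamma(8, 477/16)
obs 14: x=7 → posterior Inverse-Gamma(17/2, 989/16)

k = 7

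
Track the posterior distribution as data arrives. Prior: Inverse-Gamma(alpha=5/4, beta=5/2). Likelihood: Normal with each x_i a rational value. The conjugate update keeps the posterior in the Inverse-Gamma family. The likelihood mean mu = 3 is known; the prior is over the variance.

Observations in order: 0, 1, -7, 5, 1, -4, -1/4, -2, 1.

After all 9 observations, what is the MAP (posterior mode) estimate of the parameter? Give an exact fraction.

3433/216

obs 1: x=0 → posterior Inverse-Gamma(7/4, 7)
obs 2: x=1 → posterior Inverse-Gamma(9/4, 9)
obs 3: x=-7 → posterior Inverse-Gamma(11/4, 59)
obs 4: x=5 → posterior Inverse-Gamma(13/4, 61)
obs 5: x=1 → posterior Inverse-Gamma(15/4, 63)
obs 6: x=-4 → posterior Inverse-Gamma(17/4, 175/2)
obs 7: x=-1/4 → posterior Inverse-Gamma(19/4, 2969/32)
obs 8: x=-2 → posterior Inverse-Gamma(21/4, 3369/32)
obs 9: x=1 → posterior Inverse-Gamma(23/4, 3433/32)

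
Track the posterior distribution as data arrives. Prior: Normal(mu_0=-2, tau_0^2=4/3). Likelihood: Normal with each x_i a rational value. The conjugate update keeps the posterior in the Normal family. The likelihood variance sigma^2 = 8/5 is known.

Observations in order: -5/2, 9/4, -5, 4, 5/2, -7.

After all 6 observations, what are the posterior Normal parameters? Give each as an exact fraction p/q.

mu_0=-163/144, tau_0^2=2/9

obs 1: x=-5/2 → posterior Normal(-49/22, 8/11)
obs 2: x=9/4 → posterior Normal(-53/64, 1/2)
obs 3: x=-5 → posterior Normal(-51/28, 8/21)
obs 4: x=4 → posterior Normal(-73/104, 4/13)
obs 5: x=5/2 → posterior Normal(-23/124, 8/31)
obs 6: x=-7 → posterior Normal(-163/144, 2/9)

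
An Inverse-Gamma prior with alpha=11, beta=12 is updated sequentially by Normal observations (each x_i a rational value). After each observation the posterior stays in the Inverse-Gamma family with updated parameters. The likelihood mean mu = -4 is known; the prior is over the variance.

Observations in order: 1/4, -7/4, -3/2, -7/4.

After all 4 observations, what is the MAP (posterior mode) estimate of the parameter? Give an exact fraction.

obs 1: x=1/4 → posterior Inverse-Gamma(23/2, 673/32)
obs 2: x=-7/4 → posterior Inverse-Gamma(12, 377/16)
obs 3: x=-3/2 → posterior Inverse-Gamma(25/2, 427/16)
obs 4: x=-7/4 → posterior Inverse-Gamma(13, 935/32)

935/448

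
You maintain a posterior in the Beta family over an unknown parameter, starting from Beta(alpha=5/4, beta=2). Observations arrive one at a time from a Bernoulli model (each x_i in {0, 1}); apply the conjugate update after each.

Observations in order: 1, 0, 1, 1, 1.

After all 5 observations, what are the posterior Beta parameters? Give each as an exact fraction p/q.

obs 1: x=1 → posterior Beta(9/4, 2)
obs 2: x=0 → posterior Beta(9/4, 3)
obs 3: x=1 → posterior Beta(13/4, 3)
obs 4: x=1 → posterior Beta(17/4, 3)
obs 5: x=1 → posterior Beta(21/4, 3)

alpha=21/4, beta=3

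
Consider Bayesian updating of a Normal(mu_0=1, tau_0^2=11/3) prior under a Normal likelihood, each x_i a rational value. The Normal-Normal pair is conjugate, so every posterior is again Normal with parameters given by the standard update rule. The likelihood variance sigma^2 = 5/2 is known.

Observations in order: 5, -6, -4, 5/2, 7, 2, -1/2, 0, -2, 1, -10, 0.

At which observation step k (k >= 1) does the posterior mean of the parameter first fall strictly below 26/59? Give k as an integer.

obs 1: x=5 → posterior Normal(125/37, 55/37)
obs 2: x=-6 → posterior Normal(-7/59, 55/59)
obs 3: x=-4 → posterior Normal(-95/81, 55/81)
obs 4: x=5/2 → posterior Normal(-40/103, 55/103)
obs 5: x=7 → posterior Normal(114/125, 11/25)
obs 6: x=2 → posterior Normal(158/147, 55/147)
obs 7: x=-1/2 → posterior Normal(147/169, 55/169)
obs 8: x=0 → posterior Normal(147/191, 55/191)
obs 9: x=-2 → posterior Normal(103/213, 55/213)
obs 10: x=1 → posterior Normal(25/47, 11/47)
obs 11: x=-10 → posterior Normal(-95/257, 55/257)
obs 12: x=0 → posterior Normal(-95/279, 55/279)

k = 2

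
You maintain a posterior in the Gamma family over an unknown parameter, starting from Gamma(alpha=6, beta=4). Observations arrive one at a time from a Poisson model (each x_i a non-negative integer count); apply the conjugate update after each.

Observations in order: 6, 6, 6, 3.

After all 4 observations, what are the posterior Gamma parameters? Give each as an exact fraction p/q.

obs 1: x=6 → posterior Gamma(12, 5)
obs 2: x=6 → posterior Gamma(18, 6)
obs 3: x=6 → posterior Gamma(24, 7)
obs 4: x=3 → posterior Gamma(27, 8)

alpha=27, beta=8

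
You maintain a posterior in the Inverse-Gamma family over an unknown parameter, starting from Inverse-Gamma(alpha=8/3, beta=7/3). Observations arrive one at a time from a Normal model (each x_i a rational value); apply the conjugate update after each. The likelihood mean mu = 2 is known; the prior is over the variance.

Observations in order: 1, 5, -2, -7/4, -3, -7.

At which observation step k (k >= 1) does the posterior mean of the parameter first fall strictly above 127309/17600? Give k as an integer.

obs 1: x=1 → posterior Inverse-Gamma(19/6, 17/6)
obs 2: x=5 → posterior Inverse-Gamma(11/3, 22/3)
obs 3: x=-2 → posterior Inverse-Gamma(25/6, 46/3)
obs 4: x=-7/4 → posterior Inverse-Gamma(14/3, 2147/96)
obs 5: x=-3 → posterior Inverse-Gamma(31/6, 3347/96)
obs 6: x=-7 → posterior Inverse-Gamma(17/3, 7235/96)

k = 5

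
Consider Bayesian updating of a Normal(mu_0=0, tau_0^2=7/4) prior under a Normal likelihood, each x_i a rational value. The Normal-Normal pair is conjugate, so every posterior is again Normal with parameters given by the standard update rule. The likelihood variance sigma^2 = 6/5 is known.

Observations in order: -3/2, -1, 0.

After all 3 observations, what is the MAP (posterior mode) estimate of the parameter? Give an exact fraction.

-175/258

obs 1: x=-3/2 → posterior Normal(-105/118, 42/59)
obs 2: x=-1 → posterior Normal(-175/188, 21/47)
obs 3: x=0 → posterior Normal(-175/258, 14/43)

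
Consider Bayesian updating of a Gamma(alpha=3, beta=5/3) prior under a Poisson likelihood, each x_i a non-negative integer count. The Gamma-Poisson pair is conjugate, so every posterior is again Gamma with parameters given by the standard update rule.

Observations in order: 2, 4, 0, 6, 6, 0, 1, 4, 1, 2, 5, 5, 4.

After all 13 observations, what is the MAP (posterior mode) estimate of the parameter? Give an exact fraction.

obs 1: x=2 → posterior Gamma(5, 8/3)
obs 2: x=4 → posterior Gamma(9, 11/3)
obs 3: x=0 → posterior Gamma(9, 14/3)
obs 4: x=6 → posterior Gamma(15, 17/3)
obs 5: x=6 → posterior Gamma(21, 20/3)
obs 6: x=0 → posterior Gamma(21, 23/3)
obs 7: x=1 → posterior Gamma(22, 26/3)
obs 8: x=4 → posterior Gamma(26, 29/3)
obs 9: x=1 → posterior Gamma(27, 32/3)
obs 10: x=2 → posterior Gamma(29, 35/3)
obs 11: x=5 → posterior Gamma(34, 38/3)
obs 12: x=5 → posterior Gamma(39, 41/3)
obs 13: x=4 → posterior Gamma(43, 44/3)

63/22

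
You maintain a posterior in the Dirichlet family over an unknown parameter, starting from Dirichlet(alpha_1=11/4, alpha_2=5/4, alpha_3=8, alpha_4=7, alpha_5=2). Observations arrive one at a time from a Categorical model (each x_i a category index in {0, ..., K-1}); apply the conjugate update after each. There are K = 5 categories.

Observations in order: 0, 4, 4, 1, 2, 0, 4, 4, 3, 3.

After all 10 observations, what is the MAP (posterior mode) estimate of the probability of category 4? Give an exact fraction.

5/26

obs 1: x=0 → posterior Dirichlet(15/4, 5/4, 8, 7, 2)
obs 2: x=4 → posterior Dirichlet(15/4, 5/4, 8, 7, 3)
obs 3: x=4 → posterior Dirichlet(15/4, 5/4, 8, 7, 4)
obs 4: x=1 → posterior Dirichlet(15/4, 9/4, 8, 7, 4)
obs 5: x=2 → posterior Dirichlet(15/4, 9/4, 9, 7, 4)
obs 6: x=0 → posterior Dirichlet(19/4, 9/4, 9, 7, 4)
obs 7: x=4 → posterior Dirichlet(19/4, 9/4, 9, 7, 5)
obs 8: x=4 → posterior Dirichlet(19/4, 9/4, 9, 7, 6)
obs 9: x=3 → posterior Dirichlet(19/4, 9/4, 9, 8, 6)
obs 10: x=3 → posterior Dirichlet(19/4, 9/4, 9, 9, 6)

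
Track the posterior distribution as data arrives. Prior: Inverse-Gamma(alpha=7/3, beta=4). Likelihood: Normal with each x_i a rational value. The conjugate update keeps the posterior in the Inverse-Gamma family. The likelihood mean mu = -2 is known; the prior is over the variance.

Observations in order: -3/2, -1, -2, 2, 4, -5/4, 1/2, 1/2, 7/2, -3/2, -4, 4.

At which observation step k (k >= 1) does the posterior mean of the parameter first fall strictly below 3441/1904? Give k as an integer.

k = 3

obs 1: x=-3/2 → posterior Inverse-Gamma(17/6, 33/8)
obs 2: x=-1 → posterior Inverse-Gamma(10/3, 37/8)
obs 3: x=-2 → posterior Inverse-Gamma(23/6, 37/8)
obs 4: x=2 → posterior Inverse-Gamma(13/3, 101/8)
obs 5: x=4 → posterior Inverse-Gamma(29/6, 245/8)
obs 6: x=-5/4 → posterior Inverse-Gamma(16/3, 989/32)
obs 7: x=1/2 → posterior Inverse-Gamma(35/6, 1089/32)
obs 8: x=1/2 → posterior Inverse-Gamma(19/3, 1189/32)
obs 9: x=7/2 → posterior Inverse-Gamma(41/6, 1673/32)
obs 10: x=-3/2 → posterior Inverse-Gamma(22/3, 1677/32)
obs 11: x=-4 → posterior Inverse-Gamma(47/6, 1741/32)
obs 12: x=4 → posterior Inverse-Gamma(25/3, 2317/32)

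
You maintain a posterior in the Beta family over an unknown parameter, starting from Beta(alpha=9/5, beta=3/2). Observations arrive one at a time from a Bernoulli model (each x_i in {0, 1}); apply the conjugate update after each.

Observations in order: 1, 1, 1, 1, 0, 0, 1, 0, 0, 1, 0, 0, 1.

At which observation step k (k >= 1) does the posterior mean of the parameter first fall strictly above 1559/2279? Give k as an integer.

obs 1: x=1 → posterior Beta(14/5, 3/2)
obs 2: x=1 → posterior Beta(19/5, 3/2)
obs 3: x=1 → posterior Beta(24/5, 3/2)
obs 4: x=1 → posterior Beta(29/5, 3/2)
obs 5: x=0 → posterior Beta(29/5, 5/2)
obs 6: x=0 → posterior Beta(29/5, 7/2)
obs 7: x=1 → posterior Beta(34/5, 7/2)
obs 8: x=0 → posterior Beta(34/5, 9/2)
obs 9: x=0 → posterior Beta(34/5, 11/2)
obs 10: x=1 → posterior Beta(39/5, 11/2)
obs 11: x=0 → posterior Beta(39/5, 13/2)
obs 12: x=0 → posterior Beta(39/5, 15/2)
obs 13: x=1 → posterior Beta(44/5, 15/2)

k = 2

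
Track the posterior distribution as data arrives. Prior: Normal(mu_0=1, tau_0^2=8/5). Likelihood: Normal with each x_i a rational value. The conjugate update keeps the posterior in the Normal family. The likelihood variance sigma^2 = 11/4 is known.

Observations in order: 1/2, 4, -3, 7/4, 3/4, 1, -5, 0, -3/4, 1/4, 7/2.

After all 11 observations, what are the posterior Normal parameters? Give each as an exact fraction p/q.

obs 1: x=1/2 → posterior Normal(71/87, 88/87)
obs 2: x=4 → posterior Normal(199/119, 88/119)
obs 3: x=-3 → posterior Normal(103/151, 88/151)
obs 4: x=7/4 → posterior Normal(53/61, 88/183)
obs 5: x=3/4 → posterior Normal(183/215, 88/215)
obs 6: x=1 → posterior Normal(215/247, 88/247)
obs 7: x=-5 → posterior Normal(55/279, 88/279)
obs 8: x=0 → posterior Normal(55/311, 88/311)
obs 9: x=-3/4 → posterior Normal(31/343, 88/343)
obs 10: x=1/4 → posterior Normal(13/125, 88/375)
obs 11: x=7/2 → posterior Normal(151/407, 8/37)

mu_0=151/407, tau_0^2=8/37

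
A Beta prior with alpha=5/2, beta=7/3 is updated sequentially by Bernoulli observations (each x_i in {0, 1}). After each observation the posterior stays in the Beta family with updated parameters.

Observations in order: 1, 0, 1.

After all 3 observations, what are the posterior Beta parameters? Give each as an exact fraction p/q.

obs 1: x=1 → posterior Beta(7/2, 7/3)
obs 2: x=0 → posterior Beta(7/2, 10/3)
obs 3: x=1 → posterior Beta(9/2, 10/3)

alpha=9/2, beta=10/3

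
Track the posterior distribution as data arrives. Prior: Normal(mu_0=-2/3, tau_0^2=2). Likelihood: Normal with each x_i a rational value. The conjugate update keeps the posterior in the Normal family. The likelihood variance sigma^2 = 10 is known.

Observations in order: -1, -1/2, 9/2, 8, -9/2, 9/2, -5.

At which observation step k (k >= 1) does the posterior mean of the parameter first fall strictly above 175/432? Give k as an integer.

obs 1: x=-1 → posterior Normal(-13/18, 5/3)
obs 2: x=-1/2 → posterior Normal(-29/42, 10/7)
obs 3: x=9/2 → posterior Normal(-1/24, 5/4)
obs 4: x=8 → posterior Normal(23/27, 10/9)
obs 5: x=-9/2 → posterior Normal(19/60, 1)
obs 6: x=9/2 → posterior Normal(23/33, 10/11)
obs 7: x=-5 → posterior Normal(2/9, 5/6)

k = 4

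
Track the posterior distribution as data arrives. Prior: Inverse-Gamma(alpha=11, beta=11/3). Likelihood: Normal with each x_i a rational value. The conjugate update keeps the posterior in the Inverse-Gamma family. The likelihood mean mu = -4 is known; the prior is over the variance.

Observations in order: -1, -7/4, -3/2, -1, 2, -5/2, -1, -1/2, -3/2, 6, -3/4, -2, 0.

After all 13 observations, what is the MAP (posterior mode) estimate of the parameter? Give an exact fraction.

obs 1: x=-1 → posterior Inverse-Gamma(23/2, 49/6)
obs 2: x=-7/4 → posterior Inverse-Gamma(12, 1027/96)
obs 3: x=-3/2 → posterior Inverse-Gamma(25/2, 1327/96)
obs 4: x=-1 → posterior Inverse-Gamma(13, 1759/96)
obs 5: x=2 → posterior Inverse-Gamma(27/2, 3487/96)
obs 6: x=-5/2 → posterior Inverse-Gamma(14, 3595/96)
obs 7: x=-1 → posterior Inverse-Gamma(29/2, 4027/96)
obs 8: x=-1/2 → posterior Inverse-Gamma(15, 4615/96)
obs 9: x=-3/2 → posterior Inverse-Gamma(31/2, 4915/96)
obs 10: x=6 → posterior Inverse-Gamma(16, 9715/96)
obs 11: x=-3/4 → posterior Inverse-Gamma(33/2, 5111/48)
obs 12: x=-2 → posterior Inverse-Gamma(17, 5207/48)
obs 13: x=0 → posterior Inverse-Gamma(35/2, 5591/48)

5591/888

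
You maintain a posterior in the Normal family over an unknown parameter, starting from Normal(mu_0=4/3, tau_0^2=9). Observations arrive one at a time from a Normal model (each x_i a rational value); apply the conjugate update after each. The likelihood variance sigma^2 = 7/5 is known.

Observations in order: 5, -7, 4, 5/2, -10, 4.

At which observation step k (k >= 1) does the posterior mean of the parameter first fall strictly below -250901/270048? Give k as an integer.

k = 5

obs 1: x=5 → posterior Normal(703/156, 63/52)
obs 2: x=-7 → posterior Normal(-242/291, 63/97)
obs 3: x=4 → posterior Normal(149/213, 63/142)
obs 4: x=5/2 → posterior Normal(1271/1122, 63/187)
obs 5: x=-10 → posterior Normal(-1429/1392, 63/232)
obs 6: x=4 → posterior Normal(-349/1662, 63/277)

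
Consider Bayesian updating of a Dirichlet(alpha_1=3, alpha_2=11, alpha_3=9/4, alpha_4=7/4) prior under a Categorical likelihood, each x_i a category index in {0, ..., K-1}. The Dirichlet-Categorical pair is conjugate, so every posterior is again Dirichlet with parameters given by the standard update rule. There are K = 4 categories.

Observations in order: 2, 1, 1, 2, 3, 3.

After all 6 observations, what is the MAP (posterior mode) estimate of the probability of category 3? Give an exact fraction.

11/80

obs 1: x=2 → posterior Dirichlet(3, 11, 13/4, 7/4)
obs 2: x=1 → posterior Dirichlet(3, 12, 13/4, 7/4)
obs 3: x=1 → posterior Dirichlet(3, 13, 13/4, 7/4)
obs 4: x=2 → posterior Dirichlet(3, 13, 17/4, 7/4)
obs 5: x=3 → posterior Dirichlet(3, 13, 17/4, 11/4)
obs 6: x=3 → posterior Dirichlet(3, 13, 17/4, 15/4)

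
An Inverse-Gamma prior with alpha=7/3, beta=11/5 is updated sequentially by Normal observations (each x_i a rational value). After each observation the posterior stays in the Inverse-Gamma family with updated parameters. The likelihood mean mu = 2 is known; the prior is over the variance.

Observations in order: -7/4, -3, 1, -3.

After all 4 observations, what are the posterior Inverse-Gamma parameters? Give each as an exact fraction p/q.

alpha=13/3, beta=5557/160

obs 1: x=-7/4 → posterior Inverse-Gamma(17/6, 1477/160)
obs 2: x=-3 → posterior Inverse-Gamma(10/3, 3477/160)
obs 3: x=1 → posterior Inverse-Gamma(23/6, 3557/160)
obs 4: x=-3 → posterior Inverse-Gamma(13/3, 5557/160)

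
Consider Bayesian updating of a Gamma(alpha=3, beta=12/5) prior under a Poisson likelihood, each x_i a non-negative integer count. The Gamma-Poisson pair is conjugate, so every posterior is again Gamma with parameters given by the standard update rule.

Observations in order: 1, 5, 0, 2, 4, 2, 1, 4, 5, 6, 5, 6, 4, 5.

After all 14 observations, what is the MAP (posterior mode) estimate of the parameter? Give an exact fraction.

obs 1: x=1 → posterior Gamma(4, 17/5)
obs 2: x=5 → posterior Gamma(9, 22/5)
obs 3: x=0 → posterior Gamma(9, 27/5)
obs 4: x=2 → posterior Gamma(11, 32/5)
obs 5: x=4 → posterior Gamma(15, 37/5)
obs 6: x=2 → posterior Gamma(17, 42/5)
obs 7: x=1 → posterior Gamma(18, 47/5)
obs 8: x=4 → posterior Gamma(22, 52/5)
obs 9: x=5 → posterior Gamma(27, 57/5)
obs 10: x=6 → posterior Gamma(33, 62/5)
obs 11: x=5 → posterior Gamma(38, 67/5)
obs 12: x=6 → posterior Gamma(44, 72/5)
obs 13: x=4 → posterior Gamma(48, 77/5)
obs 14: x=5 → posterior Gamma(53, 82/5)

130/41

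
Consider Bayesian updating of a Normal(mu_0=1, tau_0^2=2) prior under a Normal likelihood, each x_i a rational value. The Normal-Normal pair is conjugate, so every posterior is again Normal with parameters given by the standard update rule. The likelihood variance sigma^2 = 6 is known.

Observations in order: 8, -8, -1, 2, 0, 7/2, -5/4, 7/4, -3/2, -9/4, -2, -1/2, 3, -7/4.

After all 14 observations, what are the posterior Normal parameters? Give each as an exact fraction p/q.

obs 1: x=8 → posterior Normal(11/4, 3/2)
obs 2: x=-8 → posterior Normal(3/5, 6/5)
obs 3: x=-1 → posterior Normal(1/3, 1)
obs 4: x=2 → posterior Normal(4/7, 6/7)
obs 5: x=0 → posterior Normal(1/2, 3/4)
obs 6: x=7/2 → posterior Normal(5/6, 2/3)
obs 7: x=-5/4 → posterior Normal(5/8, 3/5)
obs 8: x=7/4 → posterior Normal(8/11, 6/11)
obs 9: x=-3/2 → posterior Normal(13/24, 1/2)
obs 10: x=-9/4 → posterior Normal(17/52, 6/13)
obs 11: x=-2 → posterior Normal(9/56, 3/7)
obs 12: x=-1/2 → posterior Normal(7/60, 2/5)
obs 13: x=3 → posterior Normal(19/64, 3/8)
obs 14: x=-7/4 → posterior Normal(3/17, 6/17)

mu_0=3/17, tau_0^2=6/17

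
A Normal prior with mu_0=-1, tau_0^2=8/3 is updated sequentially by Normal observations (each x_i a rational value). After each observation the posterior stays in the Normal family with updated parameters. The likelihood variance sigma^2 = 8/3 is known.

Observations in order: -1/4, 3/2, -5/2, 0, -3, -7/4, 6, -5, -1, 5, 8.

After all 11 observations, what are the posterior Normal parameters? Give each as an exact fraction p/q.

obs 1: x=-1/4 → posterior Normal(-5/8, 4/3)
obs 2: x=3/2 → posterior Normal(1/12, 8/9)
obs 3: x=-5/2 → posterior Normal(-9/16, 2/3)
obs 4: x=0 → posterior Normal(-9/20, 8/15)
obs 5: x=-3 → posterior Normal(-7/8, 4/9)
obs 6: x=-7/4 → posterior Normal(-1, 8/21)
obs 7: x=6 → posterior Normal(-1/8, 1/3)
obs 8: x=-5 → posterior Normal(-2/3, 8/27)
obs 9: x=-1 → posterior Normal(-7/10, 4/15)
obs 10: x=5 → posterior Normal(-2/11, 8/33)
obs 11: x=8 → posterior Normal(1/2, 2/9)

mu_0=1/2, tau_0^2=2/9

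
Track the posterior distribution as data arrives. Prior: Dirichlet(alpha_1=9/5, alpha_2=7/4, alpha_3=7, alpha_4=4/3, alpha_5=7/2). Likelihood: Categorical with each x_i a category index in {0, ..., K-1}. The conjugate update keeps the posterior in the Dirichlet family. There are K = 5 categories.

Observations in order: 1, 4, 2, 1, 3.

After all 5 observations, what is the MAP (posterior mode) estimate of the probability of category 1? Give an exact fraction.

obs 1: x=1 → posterior Dirichlet(9/5, 11/4, 7, 4/3, 7/2)
obs 2: x=4 → posterior Dirichlet(9/5, 11/4, 7, 4/3, 9/2)
obs 3: x=2 → posterior Dirichlet(9/5, 11/4, 8, 4/3, 9/2)
obs 4: x=1 → posterior Dirichlet(9/5, 15/4, 8, 4/3, 9/2)
obs 5: x=3 → posterior Dirichlet(9/5, 15/4, 8, 7/3, 9/2)

165/923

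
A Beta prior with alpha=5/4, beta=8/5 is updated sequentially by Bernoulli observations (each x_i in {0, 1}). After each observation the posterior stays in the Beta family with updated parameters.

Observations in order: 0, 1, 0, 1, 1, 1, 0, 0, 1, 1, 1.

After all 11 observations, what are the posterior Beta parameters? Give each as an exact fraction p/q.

alpha=33/4, beta=28/5

obs 1: x=0 → posterior Beta(5/4, 13/5)
obs 2: x=1 → posterior Beta(9/4, 13/5)
obs 3: x=0 → posterior Beta(9/4, 18/5)
obs 4: x=1 → posterior Beta(13/4, 18/5)
obs 5: x=1 → posterior Beta(17/4, 18/5)
obs 6: x=1 → posterior Beta(21/4, 18/5)
obs 7: x=0 → posterior Beta(21/4, 23/5)
obs 8: x=0 → posterior Beta(21/4, 28/5)
obs 9: x=1 → posterior Beta(25/4, 28/5)
obs 10: x=1 → posterior Beta(29/4, 28/5)
obs 11: x=1 → posterior Beta(33/4, 28/5)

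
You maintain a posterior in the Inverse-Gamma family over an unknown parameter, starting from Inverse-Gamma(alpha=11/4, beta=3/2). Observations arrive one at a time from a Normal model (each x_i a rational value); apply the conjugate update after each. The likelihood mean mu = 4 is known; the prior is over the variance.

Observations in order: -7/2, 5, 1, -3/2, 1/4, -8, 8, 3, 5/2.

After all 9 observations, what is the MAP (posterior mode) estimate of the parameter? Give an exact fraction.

4429/264

obs 1: x=-7/2 → posterior Inverse-Gamma(13/4, 237/8)
obs 2: x=5 → posterior Inverse-Gamma(15/4, 241/8)
obs 3: x=1 → posterior Inverse-Gamma(17/4, 277/8)
obs 4: x=-3/2 → posterior Inverse-Gamma(19/4, 199/4)
obs 5: x=1/4 → posterior Inverse-Gamma(21/4, 1817/32)
obs 6: x=-8 → posterior Inverse-Gamma(23/4, 4121/32)
obs 7: x=8 → posterior Inverse-Gamma(25/4, 4377/32)
obs 8: x=3 → posterior Inverse-Gamma(27/4, 4393/32)
obs 9: x=5/2 → posterior Inverse-Gamma(29/4, 4429/32)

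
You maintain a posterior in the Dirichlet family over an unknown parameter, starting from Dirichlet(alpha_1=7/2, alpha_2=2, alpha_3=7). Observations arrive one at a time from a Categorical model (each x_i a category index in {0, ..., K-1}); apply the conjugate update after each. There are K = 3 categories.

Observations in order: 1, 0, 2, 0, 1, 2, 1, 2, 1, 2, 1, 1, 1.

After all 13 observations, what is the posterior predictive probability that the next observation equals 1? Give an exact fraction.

obs 1: x=1 → posterior Dirichlet(7/2, 3, 7)
obs 2: x=0 → posterior Dirichlet(9/2, 3, 7)
obs 3: x=2 → posterior Dirichlet(9/2, 3, 8)
obs 4: x=0 → posterior Dirichlet(11/2, 3, 8)
obs 5: x=1 → posterior Dirichlet(11/2, 4, 8)
obs 6: x=2 → posterior Dirichlet(11/2, 4, 9)
obs 7: x=1 → posterior Dirichlet(11/2, 5, 9)
obs 8: x=2 → posterior Dirichlet(11/2, 5, 10)
obs 9: x=1 → posterior Dirichlet(11/2, 6, 10)
obs 10: x=2 → posterior Dirichlet(11/2, 6, 11)
obs 11: x=1 → posterior Dirichlet(11/2, 7, 11)
obs 12: x=1 → posterior Dirichlet(11/2, 8, 11)
obs 13: x=1 → posterior Dirichlet(11/2, 9, 11)

6/17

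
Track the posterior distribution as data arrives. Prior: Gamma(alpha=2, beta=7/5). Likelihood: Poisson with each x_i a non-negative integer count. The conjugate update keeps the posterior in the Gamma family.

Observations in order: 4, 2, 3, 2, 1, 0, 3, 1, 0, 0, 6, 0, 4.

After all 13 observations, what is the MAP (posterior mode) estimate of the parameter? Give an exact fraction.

15/8

obs 1: x=4 → posterior Gamma(6, 12/5)
obs 2: x=2 → posterior Gamma(8, 17/5)
obs 3: x=3 → posterior Gamma(11, 22/5)
obs 4: x=2 → posterior Gamma(13, 27/5)
obs 5: x=1 → posterior Gamma(14, 32/5)
obs 6: x=0 → posterior Gamma(14, 37/5)
obs 7: x=3 → posterior Gamma(17, 42/5)
obs 8: x=1 → posterior Gamma(18, 47/5)
obs 9: x=0 → posterior Gamma(18, 52/5)
obs 10: x=0 → posterior Gamma(18, 57/5)
obs 11: x=6 → posterior Gamma(24, 62/5)
obs 12: x=0 → posterior Gamma(24, 67/5)
obs 13: x=4 → posterior Gamma(28, 72/5)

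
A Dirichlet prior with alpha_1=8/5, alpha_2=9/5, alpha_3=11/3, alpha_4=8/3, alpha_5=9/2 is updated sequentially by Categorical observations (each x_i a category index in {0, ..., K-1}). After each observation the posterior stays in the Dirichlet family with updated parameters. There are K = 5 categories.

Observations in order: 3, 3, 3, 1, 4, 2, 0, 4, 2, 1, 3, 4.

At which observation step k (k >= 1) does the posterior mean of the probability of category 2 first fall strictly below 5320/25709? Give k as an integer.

obs 1: x=3 → posterior Dirichlet(8/5, 9/5, 11/3, 11/3, 9/2)
obs 2: x=3 → posterior Dirichlet(8/5, 9/5, 11/3, 14/3, 9/2)
obs 3: x=3 → posterior Dirichlet(8/5, 9/5, 11/3, 17/3, 9/2)
obs 4: x=1 → posterior Dirichlet(8/5, 14/5, 11/3, 17/3, 9/2)
obs 5: x=4 → posterior Dirichlet(8/5, 14/5, 11/3, 17/3, 11/2)
obs 6: x=2 → posterior Dirichlet(8/5, 14/5, 14/3, 17/3, 11/2)
obs 7: x=0 → posterior Dirichlet(13/5, 14/5, 14/3, 17/3, 11/2)
obs 8: x=4 → posterior Dirichlet(13/5, 14/5, 14/3, 17/3, 13/2)
obs 9: x=2 → posterior Dirichlet(13/5, 14/5, 17/3, 17/3, 13/2)
obs 10: x=1 → posterior Dirichlet(13/5, 19/5, 17/3, 17/3, 13/2)
obs 11: x=3 → posterior Dirichlet(13/5, 19/5, 17/3, 20/3, 13/2)
obs 12: x=4 → posterior Dirichlet(13/5, 19/5, 17/3, 20/3, 15/2)

k = 4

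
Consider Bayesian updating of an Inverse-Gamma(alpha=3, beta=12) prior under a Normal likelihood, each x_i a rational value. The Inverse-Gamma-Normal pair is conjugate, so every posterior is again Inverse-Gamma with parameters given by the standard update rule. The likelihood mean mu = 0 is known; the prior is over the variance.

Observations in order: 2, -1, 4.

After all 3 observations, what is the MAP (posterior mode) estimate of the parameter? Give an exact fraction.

obs 1: x=2 → posterior Inverse-Gamma(7/2, 14)
obs 2: x=-1 → posterior Inverse-Gamma(4, 29/2)
obs 3: x=4 → posterior Inverse-Gamma(9/2, 45/2)

45/11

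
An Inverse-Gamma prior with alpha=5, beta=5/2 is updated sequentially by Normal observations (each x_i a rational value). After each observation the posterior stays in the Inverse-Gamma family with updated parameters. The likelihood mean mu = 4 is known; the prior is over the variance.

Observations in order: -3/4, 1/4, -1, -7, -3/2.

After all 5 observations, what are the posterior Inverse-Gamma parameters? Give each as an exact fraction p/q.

alpha=15/2, beta=1743/16

obs 1: x=-3/4 → posterior Inverse-Gamma(11/2, 441/32)
obs 2: x=1/4 → posterior Inverse-Gamma(6, 333/16)
obs 3: x=-1 → posterior Inverse-Gamma(13/2, 533/16)
obs 4: x=-7 → posterior Inverse-Gamma(7, 1501/16)
obs 5: x=-3/2 → posterior Inverse-Gamma(15/2, 1743/16)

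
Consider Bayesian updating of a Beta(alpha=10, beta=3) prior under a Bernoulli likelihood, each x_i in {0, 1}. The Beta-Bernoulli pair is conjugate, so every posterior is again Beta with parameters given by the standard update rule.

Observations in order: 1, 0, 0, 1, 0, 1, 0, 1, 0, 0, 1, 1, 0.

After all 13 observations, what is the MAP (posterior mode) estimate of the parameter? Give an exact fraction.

obs 1: x=1 → posterior Beta(11, 3)
obs 2: x=0 → posterior Beta(11, 4)
obs 3: x=0 → posterior Beta(11, 5)
obs 4: x=1 → posterior Beta(12, 5)
obs 5: x=0 → posterior Beta(12, 6)
obs 6: x=1 → posterior Beta(13, 6)
obs 7: x=0 → posterior Beta(13, 7)
obs 8: x=1 → posterior Beta(14, 7)
obs 9: x=0 → posterior Beta(14, 8)
obs 10: x=0 → posterior Beta(14, 9)
obs 11: x=1 → posterior Beta(15, 9)
obs 12: x=1 → posterior Beta(16, 9)
obs 13: x=0 → posterior Beta(16, 10)

5/8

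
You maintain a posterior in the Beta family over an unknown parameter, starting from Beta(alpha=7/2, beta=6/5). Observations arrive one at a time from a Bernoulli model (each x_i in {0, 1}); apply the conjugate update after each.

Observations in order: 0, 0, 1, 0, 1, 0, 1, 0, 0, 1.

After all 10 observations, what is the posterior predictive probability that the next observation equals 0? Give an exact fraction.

obs 1: x=0 → posterior Beta(7/2, 11/5)
obs 2: x=0 → posterior Beta(7/2, 16/5)
obs 3: x=1 → posterior Beta(9/2, 16/5)
obs 4: x=0 → posterior Beta(9/2, 21/5)
obs 5: x=1 → posterior Beta(11/2, 21/5)
obs 6: x=0 → posterior Beta(11/2, 26/5)
obs 7: x=1 → posterior Beta(13/2, 26/5)
obs 8: x=0 → posterior Beta(13/2, 31/5)
obs 9: x=0 → posterior Beta(13/2, 36/5)
obs 10: x=1 → posterior Beta(15/2, 36/5)

24/49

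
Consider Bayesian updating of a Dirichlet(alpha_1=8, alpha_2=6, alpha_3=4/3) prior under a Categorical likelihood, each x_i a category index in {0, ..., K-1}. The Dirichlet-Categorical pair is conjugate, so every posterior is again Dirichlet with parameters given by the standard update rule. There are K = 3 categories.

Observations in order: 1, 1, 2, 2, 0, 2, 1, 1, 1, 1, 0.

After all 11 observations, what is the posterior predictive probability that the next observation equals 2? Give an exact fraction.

13/79

obs 1: x=1 → posterior Dirichlet(8, 7, 4/3)
obs 2: x=1 → posterior Dirichlet(8, 8, 4/3)
obs 3: x=2 → posterior Dirichlet(8, 8, 7/3)
obs 4: x=2 → posterior Dirichlet(8, 8, 10/3)
obs 5: x=0 → posterior Dirichlet(9, 8, 10/3)
obs 6: x=2 → posterior Dirichlet(9, 8, 13/3)
obs 7: x=1 → posterior Dirichlet(9, 9, 13/3)
obs 8: x=1 → posterior Dirichlet(9, 10, 13/3)
obs 9: x=1 → posterior Dirichlet(9, 11, 13/3)
obs 10: x=1 → posterior Dirichlet(9, 12, 13/3)
obs 11: x=0 → posterior Dirichlet(10, 12, 13/3)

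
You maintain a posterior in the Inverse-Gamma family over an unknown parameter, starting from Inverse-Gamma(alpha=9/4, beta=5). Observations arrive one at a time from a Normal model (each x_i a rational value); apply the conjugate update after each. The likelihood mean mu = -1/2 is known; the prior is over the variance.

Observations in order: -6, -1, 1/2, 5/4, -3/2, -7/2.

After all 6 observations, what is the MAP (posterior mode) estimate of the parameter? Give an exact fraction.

873/200

obs 1: x=-6 → posterior Inverse-Gamma(11/4, 161/8)
obs 2: x=-1 → posterior Inverse-Gamma(13/4, 81/4)
obs 3: x=1/2 → posterior Inverse-Gamma(15/4, 83/4)
obs 4: x=5/4 → posterior Inverse-Gamma(17/4, 713/32)
obs 5: x=-3/2 → posterior Inverse-Gamma(19/4, 729/32)
obs 6: x=-7/2 → posterior Inverse-Gamma(21/4, 873/32)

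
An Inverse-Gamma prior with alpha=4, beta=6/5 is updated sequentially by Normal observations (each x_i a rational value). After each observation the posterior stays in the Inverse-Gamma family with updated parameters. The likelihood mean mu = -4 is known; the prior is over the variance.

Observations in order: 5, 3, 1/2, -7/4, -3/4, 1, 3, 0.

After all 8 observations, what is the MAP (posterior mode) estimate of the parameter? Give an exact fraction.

obs 1: x=5 → posterior Inverse-Gamma(9/2, 417/10)
obs 2: x=3 → posterior Inverse-Gamma(5, 331/5)
obs 3: x=1/2 → posterior Inverse-Gamma(11/2, 3053/40)
obs 4: x=-7/4 → posterior Inverse-Gamma(6, 12617/160)
obs 5: x=-3/4 → posterior Inverse-Gamma(13/2, 6731/80)
obs 6: x=1 → posterior Inverse-Gamma(7, 7731/80)
obs 7: x=3 → posterior Inverse-Gamma(15/2, 9691/80)
obs 8: x=0 → posterior Inverse-Gamma(8, 10331/80)

10331/720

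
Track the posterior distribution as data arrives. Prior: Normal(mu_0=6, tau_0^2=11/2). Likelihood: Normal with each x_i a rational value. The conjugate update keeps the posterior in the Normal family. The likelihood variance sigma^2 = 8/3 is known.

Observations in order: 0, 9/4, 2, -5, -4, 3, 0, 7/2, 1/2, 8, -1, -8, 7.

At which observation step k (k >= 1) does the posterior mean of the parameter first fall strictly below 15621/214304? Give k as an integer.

k = 5

obs 1: x=0 → posterior Normal(96/49, 88/49)
obs 2: x=9/4 → posterior Normal(681/328, 44/41)
obs 3: x=2 → posterior Normal(189/92, 88/115)
obs 4: x=-5 → posterior Normal(285/592, 22/37)
obs 5: x=-4 → posterior Normal(-243/724, 88/181)
obs 6: x=3 → posterior Normal(153/856, 44/107)
obs 7: x=0 → posterior Normal(153/988, 88/247)
obs 8: x=7/2 → posterior Normal(123/224, 11/35)
obs 9: x=1/2 → posterior Normal(681/1252, 88/313)
obs 10: x=8 → posterior Normal(1737/1384, 44/173)
obs 11: x=-1 → posterior Normal(1605/1516, 88/379)
obs 12: x=-8 → posterior Normal(549/1648, 22/103)
obs 13: x=7 → posterior Normal(1473/1780, 88/445)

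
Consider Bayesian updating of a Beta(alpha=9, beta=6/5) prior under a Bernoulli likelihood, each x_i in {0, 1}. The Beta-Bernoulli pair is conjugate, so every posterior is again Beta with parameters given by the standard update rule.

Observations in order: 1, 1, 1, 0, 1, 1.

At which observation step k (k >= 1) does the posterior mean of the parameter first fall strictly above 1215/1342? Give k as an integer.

k = 3

obs 1: x=1 → posterior Beta(10, 6/5)
obs 2: x=1 → posterior Beta(11, 6/5)
obs 3: x=1 → posterior Beta(12, 6/5)
obs 4: x=0 → posterior Beta(12, 11/5)
obs 5: x=1 → posterior Beta(13, 11/5)
obs 6: x=1 → posterior Beta(14, 11/5)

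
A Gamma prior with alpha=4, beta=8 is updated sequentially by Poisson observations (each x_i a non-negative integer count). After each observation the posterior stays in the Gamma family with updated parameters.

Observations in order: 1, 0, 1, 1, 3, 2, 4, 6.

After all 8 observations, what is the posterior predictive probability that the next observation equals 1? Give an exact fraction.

obs 1: x=1 → posterior Gamma(5, 9)
obs 2: x=0 → posterior Gamma(5, 10)
obs 3: x=1 → posterior Gamma(6, 11)
obs 4: x=1 → posterior Gamma(7, 12)
obs 5: x=3 → posterior Gamma(10, 13)
obs 6: x=2 → posterior Gamma(12, 14)
obs 7: x=4 → posterior Gamma(16, 15)
obs 8: x=6 → posterior Gamma(22, 16)

6808670216069591511945183232/19967568900859523802559065713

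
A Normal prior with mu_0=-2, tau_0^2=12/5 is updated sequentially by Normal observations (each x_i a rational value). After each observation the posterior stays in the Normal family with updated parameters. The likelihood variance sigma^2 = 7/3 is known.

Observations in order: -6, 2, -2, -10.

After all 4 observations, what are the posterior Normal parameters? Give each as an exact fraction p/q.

obs 1: x=-6 → posterior Normal(-286/71, 84/71)
obs 2: x=2 → posterior Normal(-2, 84/107)
obs 3: x=-2 → posterior Normal(-2, 84/143)
obs 4: x=-10 → posterior Normal(-646/179, 84/179)

mu_0=-646/179, tau_0^2=84/179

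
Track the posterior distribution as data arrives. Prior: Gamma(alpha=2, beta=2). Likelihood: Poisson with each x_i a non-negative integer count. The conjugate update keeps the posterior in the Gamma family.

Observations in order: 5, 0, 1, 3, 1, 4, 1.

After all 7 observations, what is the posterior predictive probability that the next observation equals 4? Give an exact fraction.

obs 1: x=5 → posterior Gamma(7, 3)
obs 2: x=0 → posterior Gamma(7, 4)
obs 3: x=1 → posterior Gamma(8, 5)
obs 4: x=3 → posterior Gamma(11, 6)
obs 5: x=1 → posterior Gamma(12, 7)
obs 6: x=4 → posterior Gamma(16, 8)
obs 7: x=1 → posterior Gamma(17, 9)

16160189066976905361/200000000000000000000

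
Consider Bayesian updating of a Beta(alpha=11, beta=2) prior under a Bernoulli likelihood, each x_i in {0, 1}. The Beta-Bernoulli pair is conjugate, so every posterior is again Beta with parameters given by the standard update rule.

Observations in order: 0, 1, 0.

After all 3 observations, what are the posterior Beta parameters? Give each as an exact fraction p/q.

alpha=12, beta=4

obs 1: x=0 → posterior Beta(11, 3)
obs 2: x=1 → posterior Beta(12, 3)
obs 3: x=0 → posterior Beta(12, 4)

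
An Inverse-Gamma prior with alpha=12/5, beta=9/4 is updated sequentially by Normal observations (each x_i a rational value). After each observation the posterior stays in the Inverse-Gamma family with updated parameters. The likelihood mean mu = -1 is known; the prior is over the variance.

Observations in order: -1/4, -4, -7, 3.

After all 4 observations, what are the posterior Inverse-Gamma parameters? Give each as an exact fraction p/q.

obs 1: x=-1/4 → posterior Inverse-Gamma(29/10, 81/32)
obs 2: x=-4 → posterior Inverse-Gamma(17/5, 225/32)
obs 3: x=-7 → posterior Inverse-Gamma(39/10, 801/32)
obs 4: x=3 → posterior Inverse-Gamma(22/5, 1057/32)

alpha=22/5, beta=1057/32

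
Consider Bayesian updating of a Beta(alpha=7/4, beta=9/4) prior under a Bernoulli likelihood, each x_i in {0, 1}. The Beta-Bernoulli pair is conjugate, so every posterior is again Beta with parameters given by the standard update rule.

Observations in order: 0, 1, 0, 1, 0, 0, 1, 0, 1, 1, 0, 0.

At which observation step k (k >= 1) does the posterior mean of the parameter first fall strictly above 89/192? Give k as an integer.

k = 4

obs 1: x=0 → posterior Beta(7/4, 13/4)
obs 2: x=1 → posterior Beta(11/4, 13/4)
obs 3: x=0 → posterior Beta(11/4, 17/4)
obs 4: x=1 → posterior Beta(15/4, 17/4)
obs 5: x=0 → posterior Beta(15/4, 21/4)
obs 6: x=0 → posterior Beta(15/4, 25/4)
obs 7: x=1 → posterior Beta(19/4, 25/4)
obs 8: x=0 → posterior Beta(19/4, 29/4)
obs 9: x=1 → posterior Beta(23/4, 29/4)
obs 10: x=1 → posterior Beta(27/4, 29/4)
obs 11: x=0 → posterior Beta(27/4, 33/4)
obs 12: x=0 → posterior Beta(27/4, 37/4)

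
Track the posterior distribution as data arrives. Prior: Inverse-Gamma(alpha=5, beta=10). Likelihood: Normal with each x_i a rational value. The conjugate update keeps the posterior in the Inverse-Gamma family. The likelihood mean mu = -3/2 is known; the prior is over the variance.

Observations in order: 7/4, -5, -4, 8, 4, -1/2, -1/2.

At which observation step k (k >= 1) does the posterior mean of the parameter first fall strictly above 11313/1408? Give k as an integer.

obs 1: x=7/4 → posterior Inverse-Gamma(11/2, 489/32)
obs 2: x=-5 → posterior Inverse-Gamma(6, 685/32)
obs 3: x=-4 → posterior Inverse-Gamma(13/2, 785/32)
obs 4: x=8 → posterior Inverse-Gamma(7, 2229/32)
obs 5: x=4 → posterior Inverse-Gamma(15/2, 2713/32)
obs 6: x=-1/2 → posterior Inverse-Gamma(8, 2729/32)
obs 7: x=-1/2 → posterior Inverse-Gamma(17/2, 2745/32)

k = 4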